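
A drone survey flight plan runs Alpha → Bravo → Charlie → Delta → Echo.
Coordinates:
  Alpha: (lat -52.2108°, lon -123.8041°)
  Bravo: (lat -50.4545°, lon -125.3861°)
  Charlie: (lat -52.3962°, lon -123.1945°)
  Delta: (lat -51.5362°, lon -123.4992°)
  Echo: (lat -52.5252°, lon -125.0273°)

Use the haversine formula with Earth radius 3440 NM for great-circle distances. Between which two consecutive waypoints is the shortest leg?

Charlie–Delta

Leg distances:
Alpha→Bravo: 121.0 NM
Bravo→Charlie: 142.5 NM
Charlie→Delta: 52.8 NM
Delta→Echo: 81.9 NM
The shortest leg is Charlie–Delta at 52.8 NM.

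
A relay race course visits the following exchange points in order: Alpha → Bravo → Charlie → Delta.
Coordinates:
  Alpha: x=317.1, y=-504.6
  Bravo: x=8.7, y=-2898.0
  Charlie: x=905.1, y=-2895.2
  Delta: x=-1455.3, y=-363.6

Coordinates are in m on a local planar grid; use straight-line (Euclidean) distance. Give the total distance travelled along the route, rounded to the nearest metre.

6771 m

Leg distances:
Alpha→Bravo: 2413.2 m  (cumulative 2413.2 m)
Bravo→Charlie: 896.4 m  (cumulative 3309.6 m)
Charlie→Delta: 3461.3 m  (cumulative 6770.9 m)
Total route length ≈ 6771 m.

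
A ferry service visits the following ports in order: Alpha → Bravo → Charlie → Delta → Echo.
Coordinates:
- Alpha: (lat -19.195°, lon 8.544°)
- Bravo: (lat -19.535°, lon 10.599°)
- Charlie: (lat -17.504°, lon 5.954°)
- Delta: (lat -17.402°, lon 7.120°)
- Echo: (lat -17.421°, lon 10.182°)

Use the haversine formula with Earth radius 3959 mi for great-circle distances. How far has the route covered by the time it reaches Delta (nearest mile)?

Leg distances:
Alpha→Bravo: 136.0 mi  (cumulative 136.0 mi)
Bravo→Charlie: 335.1 mi  (cumulative 471.1 mi)
Charlie→Delta: 77.2 mi  (cumulative 548.3 mi)
Cumulative distance at Delta ≈ 548 mi.

548 mi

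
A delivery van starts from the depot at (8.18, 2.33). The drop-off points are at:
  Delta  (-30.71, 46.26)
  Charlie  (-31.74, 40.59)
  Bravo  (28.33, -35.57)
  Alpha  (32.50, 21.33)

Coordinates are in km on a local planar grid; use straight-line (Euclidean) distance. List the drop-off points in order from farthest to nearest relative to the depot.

Delta, Charlie, Bravo, Alpha

Computing each straight-line distance from (8.18, 2.33):
Delta (-30.71, 46.26): 58.7 km
Charlie (-31.74, 40.59): 55.3 km
Bravo (28.33, -35.57): 42.9 km
Alpha (32.50, 21.33): 30.9 km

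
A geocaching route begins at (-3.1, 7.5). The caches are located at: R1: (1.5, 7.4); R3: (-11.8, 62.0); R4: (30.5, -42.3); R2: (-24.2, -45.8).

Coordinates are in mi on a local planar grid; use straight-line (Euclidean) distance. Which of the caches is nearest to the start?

Distances from the start ((-3.1, 7.5)):
R1: 4.6 mi
R3: 55.2 mi
R2: 57.3 mi
R4: 60.1 mi
The nearest is R1 at 4.6 mi.

R1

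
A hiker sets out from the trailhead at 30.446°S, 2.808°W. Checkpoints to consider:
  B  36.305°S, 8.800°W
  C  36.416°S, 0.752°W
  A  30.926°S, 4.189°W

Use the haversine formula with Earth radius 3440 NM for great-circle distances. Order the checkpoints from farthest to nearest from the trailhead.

B, C, A

Distance from the trailhead at 30.446°S, 2.808°W to each:
B 36.305°S, 8.800°W: 462.4 NM
C 36.416°S, 0.752°W: 372.9 NM
A 30.926°S, 4.189°W: 76.9 NM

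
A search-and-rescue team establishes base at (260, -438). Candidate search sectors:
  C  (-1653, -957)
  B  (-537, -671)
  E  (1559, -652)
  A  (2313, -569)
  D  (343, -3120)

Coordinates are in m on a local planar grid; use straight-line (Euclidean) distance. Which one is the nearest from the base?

Distance to each, sorted:
B: 830.4 m
E: 1316.5 m
C: 1982.2 m
A: 2057.2 m
D: 2683.3 m
The nearest is B at 830.4 m.

B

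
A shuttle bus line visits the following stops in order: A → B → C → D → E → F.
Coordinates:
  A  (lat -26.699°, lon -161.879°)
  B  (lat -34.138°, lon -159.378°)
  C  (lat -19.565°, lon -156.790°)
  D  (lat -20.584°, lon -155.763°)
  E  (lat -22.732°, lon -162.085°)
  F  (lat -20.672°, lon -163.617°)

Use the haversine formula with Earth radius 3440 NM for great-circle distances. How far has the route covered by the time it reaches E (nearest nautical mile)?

Leg distances:
A→B: 465.0 NM  (cumulative 465.0 NM)
B→C: 885.8 NM  (cumulative 1350.7 NM)
C→D: 84.2 NM  (cumulative 1435.0 NM)
D→E: 375.6 NM  (cumulative 1810.5 NM)
Cumulative distance at E ≈ 1811 NM.

1811 NM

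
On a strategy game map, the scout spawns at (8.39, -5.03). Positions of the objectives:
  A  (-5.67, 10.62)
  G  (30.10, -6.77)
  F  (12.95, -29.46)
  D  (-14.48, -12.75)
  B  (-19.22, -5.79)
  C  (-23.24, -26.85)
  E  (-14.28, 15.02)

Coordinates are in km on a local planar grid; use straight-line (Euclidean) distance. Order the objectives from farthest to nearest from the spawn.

C, E, B, F, D, G, A

Distances from the spawn:
C (-23.24, -26.85): 38.4 km
E (-14.28, 15.02): 30.3 km
B (-19.22, -5.79): 27.6 km
F (12.95, -29.46): 24.9 km
D (-14.48, -12.75): 24.1 km
G (30.10, -6.77): 21.8 km
A (-5.67, 10.62): 21.0 km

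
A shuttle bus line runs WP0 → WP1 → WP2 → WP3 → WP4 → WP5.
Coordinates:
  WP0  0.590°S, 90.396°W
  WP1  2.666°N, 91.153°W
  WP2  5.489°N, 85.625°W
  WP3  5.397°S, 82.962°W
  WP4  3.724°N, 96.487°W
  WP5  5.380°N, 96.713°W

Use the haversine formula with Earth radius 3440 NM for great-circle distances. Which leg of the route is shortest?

WP4–WP5

Leg distances:
WP0→WP1: 200.7 NM
WP1→WP2: 371.9 NM
WP2→WP3: 672.8 NM
WP3→WP4: 978.6 NM
WP4→WP5: 100.3 NM
The shortest leg is WP4–WP5 at 100.3 NM.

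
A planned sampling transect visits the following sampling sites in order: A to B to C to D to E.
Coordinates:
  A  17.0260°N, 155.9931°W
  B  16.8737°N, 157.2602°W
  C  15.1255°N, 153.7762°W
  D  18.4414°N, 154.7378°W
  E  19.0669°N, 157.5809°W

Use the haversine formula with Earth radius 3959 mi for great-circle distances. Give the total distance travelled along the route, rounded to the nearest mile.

Leg distances:
A→B: 84.4 mi  (cumulative 84.4 mi)
B→C: 261.0 mi  (cumulative 345.4 mi)
C→D: 237.8 mi  (cumulative 583.2 mi)
D→E: 191.0 mi  (cumulative 774.2 mi)
Total route length ≈ 774 mi.

774 mi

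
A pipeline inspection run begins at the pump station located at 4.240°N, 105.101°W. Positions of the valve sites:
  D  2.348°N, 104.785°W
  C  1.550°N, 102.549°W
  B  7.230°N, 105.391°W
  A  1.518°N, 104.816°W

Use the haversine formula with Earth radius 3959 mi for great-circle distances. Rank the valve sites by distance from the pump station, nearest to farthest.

Computing each great-circle distance from 4.240°N, 105.101°W:
D 2.348°N, 104.785°W: 132.5 mi
A 1.518°N, 104.816°W: 189.1 mi
B 7.230°N, 105.391°W: 207.6 mi
C 1.550°N, 102.549°W: 256.0 mi

D, A, B, C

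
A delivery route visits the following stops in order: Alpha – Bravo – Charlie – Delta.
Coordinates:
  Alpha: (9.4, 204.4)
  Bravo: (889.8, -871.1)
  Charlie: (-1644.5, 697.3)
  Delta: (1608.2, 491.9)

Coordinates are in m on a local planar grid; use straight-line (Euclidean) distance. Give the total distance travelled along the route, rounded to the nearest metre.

7629 m

Leg distances:
Alpha→Bravo: 1389.9 m  (cumulative 1389.9 m)
Bravo→Charlie: 2980.4 m  (cumulative 4370.3 m)
Charlie→Delta: 3259.2 m  (cumulative 7629.4 m)
Total route length ≈ 7629 m.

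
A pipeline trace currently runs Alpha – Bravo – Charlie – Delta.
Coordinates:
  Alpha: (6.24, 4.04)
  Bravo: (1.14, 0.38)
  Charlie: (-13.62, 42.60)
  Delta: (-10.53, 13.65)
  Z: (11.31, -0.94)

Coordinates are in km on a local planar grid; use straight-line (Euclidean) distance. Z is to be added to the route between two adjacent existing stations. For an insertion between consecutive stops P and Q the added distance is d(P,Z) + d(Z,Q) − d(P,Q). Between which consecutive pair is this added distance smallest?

Added distance for inserting Z between each consecutive pair:
Alpha–Bravo: 11.1 km
Bravo–Charlie: 15.7 km
Charlie–Delta: 47.3 km
Smallest added distance is 11.1 km, inserting between Alpha and Bravo.

between Alpha and Bravo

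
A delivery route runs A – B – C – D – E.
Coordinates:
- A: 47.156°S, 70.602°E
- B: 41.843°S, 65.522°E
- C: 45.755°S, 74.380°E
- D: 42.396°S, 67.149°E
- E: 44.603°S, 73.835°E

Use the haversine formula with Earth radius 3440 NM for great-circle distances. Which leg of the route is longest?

B–C

Leg distances:
A→B: 385.9 NM
B→C: 449.6 NM
C→D: 371.2 NM
D→E: 319.8 NM
The longest leg is B–C at 449.6 NM.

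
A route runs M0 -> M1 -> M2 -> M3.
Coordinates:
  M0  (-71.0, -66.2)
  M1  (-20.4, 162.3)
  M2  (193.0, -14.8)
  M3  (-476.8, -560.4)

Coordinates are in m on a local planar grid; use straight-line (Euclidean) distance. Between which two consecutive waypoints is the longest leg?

Leg distances:
M0→M1: 234.0 m
M1→M2: 277.3 m
M2→M3: 863.9 m
The longest leg is M2–M3 at 863.9 m.

M2–M3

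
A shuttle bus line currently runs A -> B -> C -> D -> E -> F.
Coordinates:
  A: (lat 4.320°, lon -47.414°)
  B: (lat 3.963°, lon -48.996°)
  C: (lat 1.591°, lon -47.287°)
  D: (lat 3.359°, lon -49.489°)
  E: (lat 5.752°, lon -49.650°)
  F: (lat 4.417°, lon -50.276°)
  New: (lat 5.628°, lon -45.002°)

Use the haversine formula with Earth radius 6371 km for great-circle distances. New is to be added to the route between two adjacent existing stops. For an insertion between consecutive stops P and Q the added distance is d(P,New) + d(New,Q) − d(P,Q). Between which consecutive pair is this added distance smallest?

Added distance for inserting New between each consecutive pair:
A–B: 604.0 km
B–C: 670.3 km
C–D: 759.4 km
D–E: 805.5 km
E–F: 950.1 km
Smallest added distance is 604.0 km, inserting between A and B.

between A and B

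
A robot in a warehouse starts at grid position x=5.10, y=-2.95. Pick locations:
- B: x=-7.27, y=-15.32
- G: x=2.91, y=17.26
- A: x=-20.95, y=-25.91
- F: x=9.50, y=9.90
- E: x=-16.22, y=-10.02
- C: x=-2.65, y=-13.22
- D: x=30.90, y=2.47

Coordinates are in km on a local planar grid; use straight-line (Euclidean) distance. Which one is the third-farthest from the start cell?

Distance to each, sorted:
A: 34.7 km
D: 26.4 km
E: 22.5 km
G: 20.3 km
B: 17.5 km
F: 13.6 km
C: 12.9 km
The third-farthest is E at 22.5 km.

E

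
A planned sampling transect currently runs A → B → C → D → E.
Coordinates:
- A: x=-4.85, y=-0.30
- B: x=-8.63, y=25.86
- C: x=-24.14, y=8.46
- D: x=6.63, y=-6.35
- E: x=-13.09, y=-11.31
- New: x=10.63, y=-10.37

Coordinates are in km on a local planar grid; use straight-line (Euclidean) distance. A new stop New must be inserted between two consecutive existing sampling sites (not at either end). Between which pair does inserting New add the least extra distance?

Added distance for inserting New between each consecutive pair:
A–B: 33.1 km
B–C: 57.3 km
C–D: 11.1 km
D–E: 9.1 km
Smallest added distance is 9.1 km, inserting between D and E.

between D and E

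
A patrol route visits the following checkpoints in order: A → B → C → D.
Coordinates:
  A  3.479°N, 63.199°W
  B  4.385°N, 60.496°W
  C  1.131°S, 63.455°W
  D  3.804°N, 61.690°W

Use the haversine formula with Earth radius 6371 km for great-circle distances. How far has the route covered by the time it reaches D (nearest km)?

Leg distances:
A→B: 316.3 km  (cumulative 316.3 km)
B→C: 695.9 km  (cumulative 1012.2 km)
C→D: 582.7 km  (cumulative 1595.0 km)
Cumulative distance at D ≈ 1595 km.

1595 km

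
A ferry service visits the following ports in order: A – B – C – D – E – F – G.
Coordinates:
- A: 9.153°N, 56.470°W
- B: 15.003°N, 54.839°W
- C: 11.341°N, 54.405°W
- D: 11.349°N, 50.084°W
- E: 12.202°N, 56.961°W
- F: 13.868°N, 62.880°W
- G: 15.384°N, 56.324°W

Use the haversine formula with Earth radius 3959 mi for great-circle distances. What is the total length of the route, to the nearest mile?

2301 mi

Leg distances:
A→B: 419.0 mi  (cumulative 419.0 mi)
B→C: 254.7 mi  (cumulative 673.7 mi)
C→D: 292.7 mi  (cumulative 966.4 mi)
D→E: 468.9 mi  (cumulative 1435.3 mi)
E→F: 414.7 mi  (cumulative 1850.0 mi)
F→G: 450.6 mi  (cumulative 2300.7 mi)
Total route length ≈ 2301 mi.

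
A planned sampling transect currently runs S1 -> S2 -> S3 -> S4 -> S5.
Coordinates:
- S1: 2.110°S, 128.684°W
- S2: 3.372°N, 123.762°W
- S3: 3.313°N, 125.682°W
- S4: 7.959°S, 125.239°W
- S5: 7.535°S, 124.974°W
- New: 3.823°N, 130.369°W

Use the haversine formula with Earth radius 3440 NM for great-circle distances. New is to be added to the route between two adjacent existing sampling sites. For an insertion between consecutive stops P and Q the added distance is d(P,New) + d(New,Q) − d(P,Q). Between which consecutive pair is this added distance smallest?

between S1 and S2

Added distance for inserting New between each consecutive pair:
S1–S2: 324.9 NM
S2–S3: 564.2 NM
S3–S4: 376.5 NM
S4–S5: 1495.9 NM
Smallest added distance is 324.9 NM, inserting between S1 and S2.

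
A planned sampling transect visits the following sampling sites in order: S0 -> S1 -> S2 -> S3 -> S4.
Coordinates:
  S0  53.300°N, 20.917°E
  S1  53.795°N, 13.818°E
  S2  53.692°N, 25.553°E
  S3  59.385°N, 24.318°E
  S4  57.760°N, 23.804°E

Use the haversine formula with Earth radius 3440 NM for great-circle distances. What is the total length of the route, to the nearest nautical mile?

1114 NM

Leg distances:
S0→S1: 254.9 NM  (cumulative 254.9 NM)
S1→S2: 416.2 NM  (cumulative 671.1 NM)
S2→S3: 344.2 NM  (cumulative 1015.3 NM)
S3→S4: 98.9 NM  (cumulative 1114.2 NM)
Total route length ≈ 1114 NM.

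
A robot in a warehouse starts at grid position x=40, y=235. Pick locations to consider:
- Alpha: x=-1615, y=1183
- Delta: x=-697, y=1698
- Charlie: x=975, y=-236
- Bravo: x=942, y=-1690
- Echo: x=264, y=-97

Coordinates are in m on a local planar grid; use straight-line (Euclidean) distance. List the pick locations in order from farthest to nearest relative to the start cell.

Bravo, Alpha, Delta, Charlie, Echo

Distance from the start cell at x=40, y=235 to each:
Bravo x=942, y=-1690: 2125.8 m
Alpha x=-1615, y=1183: 1907.3 m
Delta x=-697, y=1698: 1638.2 m
Charlie x=975, y=-236: 1046.9 m
Echo x=264, y=-97: 400.5 m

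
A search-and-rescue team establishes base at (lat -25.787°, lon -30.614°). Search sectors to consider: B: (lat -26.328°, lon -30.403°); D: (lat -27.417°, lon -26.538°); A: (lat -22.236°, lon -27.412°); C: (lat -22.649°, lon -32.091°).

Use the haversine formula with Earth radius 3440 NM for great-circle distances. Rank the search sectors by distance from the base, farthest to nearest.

Computing each great-circle distance from (lat -25.787°, lon -30.614°):
A (lat -22.236°, lon -27.412°): 276.2 NM
D (lat -27.417°, lon -26.538°): 239.7 NM
C (lat -22.649°, lon -32.091°): 205.0 NM
B (lat -26.328°, lon -30.403°): 34.4 NM

A, D, C, B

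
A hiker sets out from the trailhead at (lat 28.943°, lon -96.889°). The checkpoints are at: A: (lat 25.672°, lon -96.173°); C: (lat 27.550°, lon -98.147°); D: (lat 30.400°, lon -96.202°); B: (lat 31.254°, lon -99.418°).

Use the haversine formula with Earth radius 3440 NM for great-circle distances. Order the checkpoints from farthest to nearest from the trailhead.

A, B, C, D

Distances from the trailhead:
A (lat 25.672°, lon -96.173°): 200.1 NM
B (lat 31.254°, lon -99.418°): 191.1 NM
C (lat 27.550°, lon -98.147°): 106.9 NM
D (lat 30.400°, lon -96.202°): 94.5 NM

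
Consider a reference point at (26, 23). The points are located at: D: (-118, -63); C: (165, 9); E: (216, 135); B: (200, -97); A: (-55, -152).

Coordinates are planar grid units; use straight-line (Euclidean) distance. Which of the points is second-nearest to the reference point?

Distance to each, sorted:
C: 139.7
D: 167.7
A: 192.8
B: 211.4
E: 220.6
The second-nearest is D at 167.7.

D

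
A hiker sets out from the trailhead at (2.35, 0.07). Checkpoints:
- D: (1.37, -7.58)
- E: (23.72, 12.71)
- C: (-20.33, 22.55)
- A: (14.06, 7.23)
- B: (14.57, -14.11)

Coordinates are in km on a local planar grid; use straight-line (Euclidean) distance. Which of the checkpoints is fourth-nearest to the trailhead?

Distance to each, sorted:
D: 7.7 km
A: 13.7 km
B: 18.7 km
E: 24.8 km
C: 31.9 km
The fourth-nearest is E at 24.8 km.

E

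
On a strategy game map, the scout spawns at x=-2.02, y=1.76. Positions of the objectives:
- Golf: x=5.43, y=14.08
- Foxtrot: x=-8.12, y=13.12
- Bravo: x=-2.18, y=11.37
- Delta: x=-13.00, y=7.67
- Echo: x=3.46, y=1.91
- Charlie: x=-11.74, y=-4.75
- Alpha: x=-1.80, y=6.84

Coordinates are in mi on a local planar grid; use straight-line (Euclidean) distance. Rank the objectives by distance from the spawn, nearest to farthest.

Distances from the spawn:
Alpha x=-1.80, y=6.84: 5.1 mi
Echo x=3.46, y=1.91: 5.5 mi
Bravo x=-2.18, y=11.37: 9.6 mi
Charlie x=-11.74, y=-4.75: 11.7 mi
Delta x=-13.00, y=7.67: 12.5 mi
Foxtrot x=-8.12, y=13.12: 12.9 mi
Golf x=5.43, y=14.08: 14.4 mi

Alpha, Echo, Bravo, Charlie, Delta, Foxtrot, Golf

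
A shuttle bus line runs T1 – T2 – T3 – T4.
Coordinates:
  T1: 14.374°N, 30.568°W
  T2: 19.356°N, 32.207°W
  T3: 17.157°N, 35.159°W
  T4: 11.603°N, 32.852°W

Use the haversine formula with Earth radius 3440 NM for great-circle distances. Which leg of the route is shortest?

T2–T3

Leg distances:
T1→T2: 313.6 NM
T2→T3: 213.9 NM
T3→T4: 359.4 NM
The shortest leg is T2–T3 at 213.9 NM.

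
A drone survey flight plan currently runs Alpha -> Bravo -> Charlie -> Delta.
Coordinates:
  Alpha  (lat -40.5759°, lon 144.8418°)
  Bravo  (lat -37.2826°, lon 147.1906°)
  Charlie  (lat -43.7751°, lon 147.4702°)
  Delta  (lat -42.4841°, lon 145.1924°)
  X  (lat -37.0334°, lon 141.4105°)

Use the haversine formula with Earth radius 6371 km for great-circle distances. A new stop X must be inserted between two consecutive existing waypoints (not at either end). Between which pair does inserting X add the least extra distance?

Added distance for inserting X between each consecutive pair:
Alpha–Bravo: 587.6 km
Bravo–Charlie: 698.4 km
Charlie–Delta: 1360.5 km
Smallest added distance is 587.6 km, inserting between Alpha and Bravo.

between Alpha and Bravo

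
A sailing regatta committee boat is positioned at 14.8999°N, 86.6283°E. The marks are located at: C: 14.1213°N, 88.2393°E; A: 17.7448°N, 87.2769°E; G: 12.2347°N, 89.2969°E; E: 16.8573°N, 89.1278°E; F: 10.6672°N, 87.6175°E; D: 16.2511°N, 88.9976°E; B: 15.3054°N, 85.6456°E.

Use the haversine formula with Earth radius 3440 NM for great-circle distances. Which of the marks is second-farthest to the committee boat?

G

Distance to each, sorted:
F: 260.6 NM
G: 223.3 NM
E: 186.1 NM
A: 174.8 NM
D: 159.2 NM
C: 104.7 NM
B: 61.9 NM
The second-farthest is G at 223.3 NM.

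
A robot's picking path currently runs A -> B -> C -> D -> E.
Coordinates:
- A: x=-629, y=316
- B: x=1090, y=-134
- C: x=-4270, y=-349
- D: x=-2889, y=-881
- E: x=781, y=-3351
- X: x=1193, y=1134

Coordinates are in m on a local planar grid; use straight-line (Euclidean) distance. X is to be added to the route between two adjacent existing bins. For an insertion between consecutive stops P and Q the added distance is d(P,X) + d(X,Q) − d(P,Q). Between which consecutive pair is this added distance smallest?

between A and B

Added distance for inserting X between each consecutive pair:
A–B: 1492.5 m
B–C: 1568.6 m
C–D: 8733.0 m
D–E: 4632.4 m
Smallest added distance is 1492.5 m, inserting between A and B.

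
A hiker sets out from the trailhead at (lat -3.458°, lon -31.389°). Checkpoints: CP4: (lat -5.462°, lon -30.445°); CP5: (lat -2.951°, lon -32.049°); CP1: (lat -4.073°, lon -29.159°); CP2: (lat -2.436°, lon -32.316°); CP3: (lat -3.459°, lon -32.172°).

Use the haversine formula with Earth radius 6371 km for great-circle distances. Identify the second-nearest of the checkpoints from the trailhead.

Distances from the trailhead ((lat -3.458°, lon -31.389°)):
CP3: 86.9 km
CP5: 92.5 km
CP2: 153.3 km
CP4: 246.2 km
CP1: 256.7 km
The second-nearest is CP5 at 92.5 km.

CP5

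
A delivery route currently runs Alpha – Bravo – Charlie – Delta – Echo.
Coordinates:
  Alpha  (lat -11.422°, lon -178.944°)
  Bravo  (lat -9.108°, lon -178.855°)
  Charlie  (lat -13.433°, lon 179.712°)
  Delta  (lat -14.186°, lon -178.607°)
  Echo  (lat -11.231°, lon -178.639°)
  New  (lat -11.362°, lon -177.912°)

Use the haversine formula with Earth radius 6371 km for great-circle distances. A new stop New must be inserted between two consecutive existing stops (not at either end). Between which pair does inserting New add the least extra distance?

between Delta and Echo

Added distance for inserting New between each consecutive pair:
Alpha–Bravo: 126.2 km
Bravo–Charlie: 111.2 km
Charlie–Delta: 468.9 km
Delta–Echo: 74.9 km
Smallest added distance is 74.9 km, inserting between Delta and Echo.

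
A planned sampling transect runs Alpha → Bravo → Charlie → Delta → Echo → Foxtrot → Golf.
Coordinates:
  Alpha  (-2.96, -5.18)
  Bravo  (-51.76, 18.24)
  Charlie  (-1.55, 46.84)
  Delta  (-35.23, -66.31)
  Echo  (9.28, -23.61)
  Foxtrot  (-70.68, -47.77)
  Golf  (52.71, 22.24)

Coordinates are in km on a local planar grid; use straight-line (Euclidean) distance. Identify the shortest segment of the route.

Leg distances:
Alpha→Bravo: 54.1 km
Bravo→Charlie: 57.8 km
Charlie→Delta: 118.1 km
Delta→Echo: 61.7 km
Echo→Foxtrot: 83.5 km
Foxtrot→Golf: 141.9 km
The shortest leg is Alpha–Bravo at 54.1 km.

Alpha–Bravo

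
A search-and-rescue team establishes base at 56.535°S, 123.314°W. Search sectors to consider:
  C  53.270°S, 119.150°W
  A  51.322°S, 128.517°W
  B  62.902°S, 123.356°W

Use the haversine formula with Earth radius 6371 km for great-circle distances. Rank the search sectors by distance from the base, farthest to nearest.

Distance from the base at 56.535°S, 123.314°W to each:
B 62.902°S, 123.356°W: 708.0 km
A 51.322°S, 128.517°W: 671.9 km
C 53.270°S, 119.150°W: 450.0 km

B, A, C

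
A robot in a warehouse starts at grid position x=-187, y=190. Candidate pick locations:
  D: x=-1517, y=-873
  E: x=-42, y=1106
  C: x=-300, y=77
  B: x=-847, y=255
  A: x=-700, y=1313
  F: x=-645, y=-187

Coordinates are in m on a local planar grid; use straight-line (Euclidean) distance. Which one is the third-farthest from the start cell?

E

Distance to each, sorted:
D: 1702.6 m
A: 1234.6 m
E: 927.4 m
B: 663.2 m
F: 593.2 m
C: 159.8 m
The third-farthest is E at 927.4 m.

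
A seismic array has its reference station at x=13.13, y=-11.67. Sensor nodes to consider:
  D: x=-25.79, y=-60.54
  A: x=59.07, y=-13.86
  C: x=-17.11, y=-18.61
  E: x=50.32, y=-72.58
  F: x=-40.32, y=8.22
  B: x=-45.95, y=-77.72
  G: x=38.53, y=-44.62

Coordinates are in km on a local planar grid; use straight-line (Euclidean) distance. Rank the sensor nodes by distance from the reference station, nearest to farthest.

Distance from the reference station at x=13.13, y=-11.67 to each:
C x=-17.11, y=-18.61: 31.0 km
G x=38.53, y=-44.62: 41.6 km
A x=59.07, y=-13.86: 46.0 km
F x=-40.32, y=8.22: 57.0 km
D x=-25.79, y=-60.54: 62.5 km
E x=50.32, y=-72.58: 71.4 km
B x=-45.95, y=-77.72: 88.6 km

C, G, A, F, D, E, B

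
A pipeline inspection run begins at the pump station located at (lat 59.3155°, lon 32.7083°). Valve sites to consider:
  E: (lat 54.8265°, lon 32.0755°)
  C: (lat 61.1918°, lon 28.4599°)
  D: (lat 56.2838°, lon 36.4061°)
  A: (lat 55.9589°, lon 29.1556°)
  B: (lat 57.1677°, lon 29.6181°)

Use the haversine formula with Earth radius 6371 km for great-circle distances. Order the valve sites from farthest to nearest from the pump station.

E, A, D, C, B

Distances from the pump station:
E (lat 54.8265°, lon 32.0755°): 500.6 km
A (lat 55.9589°, lon 29.1556°): 428.8 km
D (lat 56.2838°, lon 36.4061°): 401.9 km
C (lat 61.1918°, lon 28.4599°): 313.7 km
B (lat 57.1677°, lon 29.6181°): 299.5 km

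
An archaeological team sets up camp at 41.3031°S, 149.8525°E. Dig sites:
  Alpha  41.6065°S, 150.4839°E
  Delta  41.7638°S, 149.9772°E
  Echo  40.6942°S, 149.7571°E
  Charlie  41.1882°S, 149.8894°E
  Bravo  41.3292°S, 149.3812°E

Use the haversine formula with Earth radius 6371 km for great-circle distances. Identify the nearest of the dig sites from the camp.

Charlie

Distances from the camp (41.3031°S, 149.8525°E):
Charlie: 13.1 km
Bravo: 39.5 km
Delta: 52.3 km
Alpha: 62.5 km
Echo: 68.2 km
The nearest is Charlie at 13.1 km.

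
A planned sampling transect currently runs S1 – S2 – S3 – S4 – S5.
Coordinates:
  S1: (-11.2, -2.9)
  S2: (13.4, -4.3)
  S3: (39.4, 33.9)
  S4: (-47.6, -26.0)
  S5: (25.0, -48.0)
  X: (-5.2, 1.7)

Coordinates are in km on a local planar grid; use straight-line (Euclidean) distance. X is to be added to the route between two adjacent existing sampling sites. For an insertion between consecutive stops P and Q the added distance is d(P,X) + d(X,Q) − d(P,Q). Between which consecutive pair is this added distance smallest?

Added distance for inserting X between each consecutive pair:
S1–S2: 2.5 km
S2–S3: 28.3 km
S3–S4: 0.0 km
S4–S5: 32.9 km
Smallest added distance is 0.0 km, inserting between S3 and S4.

between S3 and S4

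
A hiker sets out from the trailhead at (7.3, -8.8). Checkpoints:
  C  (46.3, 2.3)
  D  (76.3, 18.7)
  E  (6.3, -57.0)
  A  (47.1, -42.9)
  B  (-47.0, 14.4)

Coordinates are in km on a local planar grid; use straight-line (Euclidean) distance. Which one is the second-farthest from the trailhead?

Distance to each, sorted:
D: 74.3 km
B: 59.0 km
A: 52.4 km
E: 48.2 km
C: 40.5 km
The second-farthest is B at 59.0 km.

B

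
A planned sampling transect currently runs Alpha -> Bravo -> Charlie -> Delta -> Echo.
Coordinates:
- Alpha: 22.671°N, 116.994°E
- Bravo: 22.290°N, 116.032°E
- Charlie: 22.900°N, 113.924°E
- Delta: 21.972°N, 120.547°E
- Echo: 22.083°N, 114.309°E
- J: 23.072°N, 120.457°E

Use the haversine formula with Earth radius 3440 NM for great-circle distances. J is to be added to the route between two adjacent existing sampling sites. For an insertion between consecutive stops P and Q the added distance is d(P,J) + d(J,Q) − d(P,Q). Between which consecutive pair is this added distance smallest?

Added distance for inserting J between each consecutive pair:
Alpha–Bravo: 384.6 NM
Bravo–Charlie: 488.3 NM
Charlie–Delta: 55.7 NM
Delta–Echo: 64.9 NM
Smallest added distance is 55.7 NM, inserting between Charlie and Delta.

between Charlie and Delta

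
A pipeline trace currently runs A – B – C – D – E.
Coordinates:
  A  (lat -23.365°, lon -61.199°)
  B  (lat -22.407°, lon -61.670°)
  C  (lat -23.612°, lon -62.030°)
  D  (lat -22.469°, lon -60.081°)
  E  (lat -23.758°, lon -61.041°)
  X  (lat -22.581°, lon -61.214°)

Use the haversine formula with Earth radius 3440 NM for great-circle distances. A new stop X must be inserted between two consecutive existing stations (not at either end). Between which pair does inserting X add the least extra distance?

Added distance for inserting X between each consecutive pair:
A–B: 11.3 NM
B–C: 28.9 NM
C–D: 12.1 NM
D–E: 40.7 NM
Smallest added distance is 11.3 NM, inserting between A and B.

between A and B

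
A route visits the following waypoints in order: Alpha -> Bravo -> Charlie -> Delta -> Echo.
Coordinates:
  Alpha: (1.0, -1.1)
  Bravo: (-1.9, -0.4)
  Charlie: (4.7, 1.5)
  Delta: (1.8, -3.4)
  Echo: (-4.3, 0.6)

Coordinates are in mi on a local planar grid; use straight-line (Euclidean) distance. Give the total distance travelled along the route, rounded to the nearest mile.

23 mi

Leg distances:
Alpha→Bravo: 3.0 mi  (cumulative 3.0 mi)
Bravo→Charlie: 6.9 mi  (cumulative 9.9 mi)
Charlie→Delta: 5.7 mi  (cumulative 15.5 mi)
Delta→Echo: 7.3 mi  (cumulative 22.8 mi)
Total route length ≈ 23 mi.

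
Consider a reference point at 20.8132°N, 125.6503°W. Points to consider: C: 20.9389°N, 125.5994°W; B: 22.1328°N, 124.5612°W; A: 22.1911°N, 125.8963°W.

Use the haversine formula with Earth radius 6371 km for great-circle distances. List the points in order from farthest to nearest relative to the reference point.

Distances from the reference point:
B 22.1328°N, 124.5612°W: 185.0 km
A 22.1911°N, 125.8963°W: 155.3 km
C 20.9389°N, 125.5994°W: 14.9 km

B, A, C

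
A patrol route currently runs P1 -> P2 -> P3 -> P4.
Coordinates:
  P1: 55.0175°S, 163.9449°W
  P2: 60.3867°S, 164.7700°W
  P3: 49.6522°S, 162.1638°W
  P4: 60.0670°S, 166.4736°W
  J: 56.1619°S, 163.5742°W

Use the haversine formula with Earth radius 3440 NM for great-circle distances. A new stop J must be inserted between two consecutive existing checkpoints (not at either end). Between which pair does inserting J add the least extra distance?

between P2 and P3

Added distance for inserting J between each consecutive pair:
P1–P2: 2.8 NM
P2–P3: 0.0 NM
P3–P4: 3.5 NM
Smallest added distance is 0.0 NM, inserting between P2 and P3.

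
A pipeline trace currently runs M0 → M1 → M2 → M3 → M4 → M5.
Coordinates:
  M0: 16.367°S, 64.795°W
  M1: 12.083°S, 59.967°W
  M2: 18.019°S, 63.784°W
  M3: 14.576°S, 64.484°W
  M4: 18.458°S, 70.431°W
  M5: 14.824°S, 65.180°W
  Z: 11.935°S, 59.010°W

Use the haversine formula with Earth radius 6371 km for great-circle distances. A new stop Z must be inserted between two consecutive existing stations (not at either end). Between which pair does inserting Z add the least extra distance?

Added distance for inserting Z between each consecutive pair:
M0–M1: 194.8 km
M1–M2: 177.3 km
M2–M3: 1119.8 km
M3–M4: 1317.6 km
M4–M5: 1473.9 km
Smallest added distance is 177.3 km, inserting between M1 and M2.

between M1 and M2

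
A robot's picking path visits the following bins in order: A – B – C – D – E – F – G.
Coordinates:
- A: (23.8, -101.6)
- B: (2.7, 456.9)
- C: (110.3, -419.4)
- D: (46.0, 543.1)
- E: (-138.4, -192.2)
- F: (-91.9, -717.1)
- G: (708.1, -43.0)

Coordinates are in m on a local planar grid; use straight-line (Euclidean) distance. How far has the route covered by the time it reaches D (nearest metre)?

2406 m

Leg distances:
A→B: 558.9 m  (cumulative 558.9 m)
B→C: 882.9 m  (cumulative 1441.8 m)
C→D: 964.6 m  (cumulative 2406.4 m)
Cumulative distance at D ≈ 2406 m.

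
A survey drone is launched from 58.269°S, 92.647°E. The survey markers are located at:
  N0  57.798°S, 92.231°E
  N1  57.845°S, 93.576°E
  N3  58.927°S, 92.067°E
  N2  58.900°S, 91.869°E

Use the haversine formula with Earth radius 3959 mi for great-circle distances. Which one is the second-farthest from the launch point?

Distances from the launch point (58.269°S, 92.647°E):
N2: 51.8 mi
N3: 50.0 mi
N1: 44.9 mi
N0: 35.9 mi
The second-farthest is N3 at 50.0 mi.

N3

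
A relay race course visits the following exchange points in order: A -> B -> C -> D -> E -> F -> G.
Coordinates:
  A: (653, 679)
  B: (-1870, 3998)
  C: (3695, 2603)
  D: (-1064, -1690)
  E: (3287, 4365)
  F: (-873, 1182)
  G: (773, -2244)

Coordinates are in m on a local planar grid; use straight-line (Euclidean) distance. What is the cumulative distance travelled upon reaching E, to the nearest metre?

23772 m

Leg distances:
A→B: 4169.1 m  (cumulative 4169.1 m)
B→C: 5737.2 m  (cumulative 9906.3 m)
C→D: 6409.2 m  (cumulative 16315.5 m)
D→E: 7456.2 m  (cumulative 23771.6 m)
Cumulative distance at E ≈ 23772 m.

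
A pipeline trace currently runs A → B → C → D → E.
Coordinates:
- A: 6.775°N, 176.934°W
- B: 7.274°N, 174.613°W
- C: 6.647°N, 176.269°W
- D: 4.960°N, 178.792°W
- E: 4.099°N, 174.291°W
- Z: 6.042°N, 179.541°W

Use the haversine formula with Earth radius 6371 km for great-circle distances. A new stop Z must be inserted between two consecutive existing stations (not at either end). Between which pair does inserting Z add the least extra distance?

between C and D

Added distance for inserting Z between each consecutive pair:
A–B: 598.5 km
B–C: 733.4 km
C–D: 177.6 km
D–E: 258.4 km
Smallest added distance is 177.6 km, inserting between C and D.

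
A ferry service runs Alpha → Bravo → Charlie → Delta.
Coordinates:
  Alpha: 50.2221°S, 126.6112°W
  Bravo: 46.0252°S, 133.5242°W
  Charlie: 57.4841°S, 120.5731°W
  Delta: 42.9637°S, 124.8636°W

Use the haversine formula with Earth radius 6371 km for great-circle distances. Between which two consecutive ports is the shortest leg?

Leg distances:
Alpha→Bravo: 693.1 km
Bravo→Charlie: 1549.4 km
Charlie→Delta: 1642.4 km
The shortest leg is Alpha–Bravo at 693.1 km.

Alpha–Bravo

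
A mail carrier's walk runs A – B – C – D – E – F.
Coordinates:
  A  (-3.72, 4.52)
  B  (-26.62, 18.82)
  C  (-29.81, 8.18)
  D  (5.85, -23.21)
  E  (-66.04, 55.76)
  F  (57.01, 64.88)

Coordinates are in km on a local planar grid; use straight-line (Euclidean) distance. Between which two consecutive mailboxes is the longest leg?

E–F

Leg distances:
A→B: 27.0 km
B→C: 11.1 km
C→D: 47.5 km
D→E: 106.8 km
E→F: 123.4 km
The longest leg is E–F at 123.4 km.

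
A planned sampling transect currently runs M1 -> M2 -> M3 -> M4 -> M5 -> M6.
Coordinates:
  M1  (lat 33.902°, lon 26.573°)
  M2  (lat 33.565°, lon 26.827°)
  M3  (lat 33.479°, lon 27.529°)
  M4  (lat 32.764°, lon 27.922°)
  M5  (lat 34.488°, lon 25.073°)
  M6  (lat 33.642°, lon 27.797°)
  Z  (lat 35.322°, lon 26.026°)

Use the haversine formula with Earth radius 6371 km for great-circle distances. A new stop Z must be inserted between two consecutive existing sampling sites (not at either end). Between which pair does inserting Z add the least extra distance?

between M5 and M6

Added distance for inserting Z between each consecutive pair:
M1–M2: 330.1 km
M2–M3: 389.9 km
M3–M4: 493.3 km
M4–M5: 134.8 km
M5–M6: 106.6 km
Smallest added distance is 106.6 km, inserting between M5 and M6.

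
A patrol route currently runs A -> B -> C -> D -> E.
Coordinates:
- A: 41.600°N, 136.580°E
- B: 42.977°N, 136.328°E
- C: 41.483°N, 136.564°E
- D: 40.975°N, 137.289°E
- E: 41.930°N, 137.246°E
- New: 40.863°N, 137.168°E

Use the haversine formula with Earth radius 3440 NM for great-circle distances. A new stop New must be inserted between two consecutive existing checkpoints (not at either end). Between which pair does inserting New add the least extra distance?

Added distance for inserting New between each consecutive pair:
A–B: 100.5 NM
B–C: 88.2 NM
C–D: 10.1 NM
D–E: 15.5 NM
Smallest added distance is 10.1 NM, inserting between C and D.

between C and D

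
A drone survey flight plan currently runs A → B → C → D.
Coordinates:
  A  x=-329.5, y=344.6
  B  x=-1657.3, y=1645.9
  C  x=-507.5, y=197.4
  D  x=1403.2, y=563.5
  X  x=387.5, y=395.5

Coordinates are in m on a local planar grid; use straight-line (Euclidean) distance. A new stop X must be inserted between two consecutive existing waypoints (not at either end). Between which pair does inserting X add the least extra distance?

between C and D

Added distance for inserting X between each consecutive pair:
A–B: 1256.5 m
B–C: 1464.1 m
C–D: 0.7 m
Smallest added distance is 0.7 m, inserting between C and D.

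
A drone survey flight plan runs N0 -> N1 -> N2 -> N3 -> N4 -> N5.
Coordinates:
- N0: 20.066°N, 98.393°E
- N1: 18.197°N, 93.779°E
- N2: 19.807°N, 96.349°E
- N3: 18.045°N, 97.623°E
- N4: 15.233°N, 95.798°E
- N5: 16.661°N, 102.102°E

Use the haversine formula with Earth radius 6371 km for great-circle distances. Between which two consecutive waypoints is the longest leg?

N4–N5

Leg distances:
N0→N1: 527.4 km
N1→N2: 324.1 km
N2→N3: 237.4 km
N3→N4: 368.2 km
N4→N5: 692.4 km
The longest leg is N4–N5 at 692.4 km.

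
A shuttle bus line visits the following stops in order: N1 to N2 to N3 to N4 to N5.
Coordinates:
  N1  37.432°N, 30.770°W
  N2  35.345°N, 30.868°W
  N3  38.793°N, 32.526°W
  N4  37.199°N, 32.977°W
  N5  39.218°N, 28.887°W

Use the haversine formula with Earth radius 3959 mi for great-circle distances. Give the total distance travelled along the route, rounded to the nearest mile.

Leg distances:
N1→N2: 144.3 mi  (cumulative 144.3 mi)
N2→N3: 255.2 mi  (cumulative 399.5 mi)
N3→N4: 112.8 mi  (cumulative 512.3 mi)
N4→N5: 262.2 mi  (cumulative 774.5 mi)
Total route length ≈ 775 mi.

775 mi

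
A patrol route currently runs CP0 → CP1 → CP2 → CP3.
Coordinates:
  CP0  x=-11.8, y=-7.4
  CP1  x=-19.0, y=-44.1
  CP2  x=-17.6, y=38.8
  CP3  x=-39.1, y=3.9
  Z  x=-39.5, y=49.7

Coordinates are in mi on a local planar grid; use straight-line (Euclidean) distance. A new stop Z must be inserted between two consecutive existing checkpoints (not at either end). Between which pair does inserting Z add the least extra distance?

Added distance for inserting Z between each consecutive pair:
CP0–CP1: 122.1 mi
CP1–CP2: 37.6 mi
CP2–CP3: 29.3 mi
Smallest added distance is 29.3 mi, inserting between CP2 and CP3.

between CP2 and CP3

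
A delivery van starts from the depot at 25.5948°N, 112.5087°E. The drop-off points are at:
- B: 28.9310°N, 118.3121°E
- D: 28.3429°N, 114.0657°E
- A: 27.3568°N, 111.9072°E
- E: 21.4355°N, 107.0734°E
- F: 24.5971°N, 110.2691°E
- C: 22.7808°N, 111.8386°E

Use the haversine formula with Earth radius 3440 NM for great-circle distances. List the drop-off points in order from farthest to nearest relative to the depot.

E, B, D, C, F, A

Distance from the depot at 25.5948°N, 112.5087°E to each:
E 21.4355°N, 107.0734°E: 389.7 NM
B 28.9310°N, 118.3121°E: 368.8 NM
D 28.3429°N, 114.0657°E: 184.8 NM
C 22.7808°N, 111.8386°E: 172.9 NM
F 24.5971°N, 110.2691°E: 135.7 NM
A 27.3568°N, 111.9072°E: 110.6 NM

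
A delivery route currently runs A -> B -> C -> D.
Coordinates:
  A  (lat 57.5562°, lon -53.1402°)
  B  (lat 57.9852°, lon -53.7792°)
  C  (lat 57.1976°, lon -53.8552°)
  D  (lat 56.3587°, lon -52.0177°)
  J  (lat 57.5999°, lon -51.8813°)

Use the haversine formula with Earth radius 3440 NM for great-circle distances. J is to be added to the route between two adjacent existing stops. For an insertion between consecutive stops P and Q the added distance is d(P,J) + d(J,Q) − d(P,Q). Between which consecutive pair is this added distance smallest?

between C and D

Added distance for inserting J between each consecutive pair:
A–B: 72.7 NM
B–C: 85.9 NM
C–D: 64.2 NM
Smallest added distance is 64.2 NM, inserting between C and D.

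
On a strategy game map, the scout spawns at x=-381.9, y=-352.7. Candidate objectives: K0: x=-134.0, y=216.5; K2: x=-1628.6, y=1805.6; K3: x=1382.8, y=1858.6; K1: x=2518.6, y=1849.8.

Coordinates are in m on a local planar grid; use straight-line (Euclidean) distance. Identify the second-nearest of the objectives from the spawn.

K2

Distances from the spawn (x=-381.9, y=-352.7):
K0: 620.8 m
K2: 2492.5 m
K3: 2829.1 m
K1: 3642.0 m
The second-nearest is K2 at 2492.5 m.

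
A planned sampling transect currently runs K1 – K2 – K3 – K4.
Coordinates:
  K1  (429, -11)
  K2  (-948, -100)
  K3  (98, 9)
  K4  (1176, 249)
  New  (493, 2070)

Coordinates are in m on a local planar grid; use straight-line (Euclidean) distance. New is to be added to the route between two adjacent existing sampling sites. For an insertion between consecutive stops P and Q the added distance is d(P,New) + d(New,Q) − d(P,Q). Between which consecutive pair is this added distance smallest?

Added distance for inserting New between each consecutive pair:
K1–K2: 3307.0 m
K2–K3: 3651.7 m
K3–K4: 2939.0 m
Smallest added distance is 2939.0 m, inserting between K3 and K4.

between K3 and K4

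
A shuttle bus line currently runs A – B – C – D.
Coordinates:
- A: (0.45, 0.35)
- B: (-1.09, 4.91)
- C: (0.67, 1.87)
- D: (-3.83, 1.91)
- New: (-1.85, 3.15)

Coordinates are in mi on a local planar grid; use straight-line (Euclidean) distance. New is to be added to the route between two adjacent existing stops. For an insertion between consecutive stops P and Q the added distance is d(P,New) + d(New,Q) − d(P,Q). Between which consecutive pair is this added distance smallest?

Added distance for inserting New between each consecutive pair:
A–B: 0.7 mi
B–C: 1.2 mi
C–D: 0.7 mi
Smallest added distance is 0.7 mi, inserting between C and D.

between C and D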